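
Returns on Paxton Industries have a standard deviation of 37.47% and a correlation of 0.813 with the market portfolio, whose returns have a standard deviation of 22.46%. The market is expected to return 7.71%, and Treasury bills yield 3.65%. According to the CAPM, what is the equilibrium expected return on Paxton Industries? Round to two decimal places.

9.16%

β = ρ × σ_i / σ_m = 0.813 × 37.47% / 22.46% = 1.3563
MRP = 7.71% − 3.65% = 4.06%
E(R) = 3.65% + 1.3563 × 4.06% = 9.16%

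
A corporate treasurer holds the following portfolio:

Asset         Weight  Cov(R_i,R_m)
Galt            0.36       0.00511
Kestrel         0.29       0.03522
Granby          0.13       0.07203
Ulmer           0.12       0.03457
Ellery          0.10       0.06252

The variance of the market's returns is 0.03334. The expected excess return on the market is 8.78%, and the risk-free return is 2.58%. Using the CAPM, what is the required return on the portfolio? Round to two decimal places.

β_Galt = 0.00511 / 0.03334 = 0.1533
β_Kestrel = 0.03522 / 0.03334 = 1.0564
β_Granby = 0.07203 / 0.03334 = 2.1605
β_Ulmer = 0.03457 / 0.03334 = 1.0369
β_Ellery = 0.06252 / 0.03334 = 1.8752
β_P = Σ w_i β_i = 0.36×0.1533 + 0.29×1.0564 + 0.13×2.1605 + 0.12×1.0369 + 0.10×1.8752 = 0.9544
E(R_P) = R_f + β_P × MRP = 2.58% + 0.9544 × 8.78% = 10.96%

10.96%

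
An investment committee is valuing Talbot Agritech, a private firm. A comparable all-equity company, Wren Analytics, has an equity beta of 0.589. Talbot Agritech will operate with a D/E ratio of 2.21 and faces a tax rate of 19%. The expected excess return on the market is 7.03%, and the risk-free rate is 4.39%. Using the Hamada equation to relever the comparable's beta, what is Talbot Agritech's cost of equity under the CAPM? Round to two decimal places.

15.94%

β_L = β_U × [1 + (1 − t)(D/E)] = 0.589 × [1 + (1 − 0.19) × 2.21]
    = 0.589 × [1 + 0.81 × 2.21] = 0.589 × 2.7901 = 1.6434
E(R) = R_f + β_L × MRP = 4.39% + 1.6434 × 7.03% = 15.94%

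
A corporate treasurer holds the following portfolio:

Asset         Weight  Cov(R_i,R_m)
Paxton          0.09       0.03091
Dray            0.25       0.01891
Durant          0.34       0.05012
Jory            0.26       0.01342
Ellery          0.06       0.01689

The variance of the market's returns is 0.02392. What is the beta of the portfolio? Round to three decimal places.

1.215

β_Paxton = 0.03091 / 0.02392 = 1.2922
β_Dray = 0.01891 / 0.02392 = 0.7906
β_Durant = 0.05012 / 0.02392 = 2.0953
β_Jory = 0.01342 / 0.02392 = 0.5610
β_Ellery = 0.01689 / 0.02392 = 0.7061
β_P = Σ w_i β_i = 0.09×1.2922 + 0.25×0.7906 + 0.34×2.0953 + 0.26×0.5610 + 0.06×0.7061 = 1.2146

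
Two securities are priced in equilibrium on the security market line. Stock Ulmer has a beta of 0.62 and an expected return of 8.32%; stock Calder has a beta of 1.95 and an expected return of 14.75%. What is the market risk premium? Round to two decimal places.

4.83%

Both satisfy E(R) = R_f + β·MRP, so the slope of the SML is
MRP = (14.75% − 8.32%) / (1.95 − 0.62) = 6.43% / 1.33 = 4.8346%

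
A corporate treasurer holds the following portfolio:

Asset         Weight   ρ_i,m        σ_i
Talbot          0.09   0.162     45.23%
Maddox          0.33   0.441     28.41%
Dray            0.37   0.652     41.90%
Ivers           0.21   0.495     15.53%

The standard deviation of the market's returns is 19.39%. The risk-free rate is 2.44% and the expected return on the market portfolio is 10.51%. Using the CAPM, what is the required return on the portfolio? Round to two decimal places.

β_Talbot = 0.162 × 45.23% / 19.39% = 0.3779
β_Maddox = 0.441 × 28.41% / 19.39% = 0.6461
β_Dray = 0.652 × 41.90% / 19.39% = 1.4089
β_Ivers = 0.495 × 15.53% / 19.39% = 0.3965
β_P = Σ w_i β_i = 0.09×0.3779 + 0.33×0.6461 + 0.37×1.4089 + 0.21×0.3965 = 0.8518
MRP = 10.51% − 2.44% = 8.07%
E(R_P) = R_f + β_P × MRP = 2.44% + 0.8518 × 8.07% = 9.31%

9.31%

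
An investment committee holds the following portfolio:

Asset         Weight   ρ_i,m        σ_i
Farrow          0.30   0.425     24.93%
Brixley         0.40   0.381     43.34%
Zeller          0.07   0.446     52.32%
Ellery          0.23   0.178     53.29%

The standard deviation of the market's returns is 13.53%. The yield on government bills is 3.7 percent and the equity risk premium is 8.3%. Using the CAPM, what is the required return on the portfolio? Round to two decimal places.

12.04%

β_Farrow = 0.425 × 24.93% / 13.53% = 0.7831
β_Brixley = 0.381 × 43.34% / 13.53% = 1.2204
β_Zeller = 0.446 × 52.32% / 13.53% = 1.7247
β_Ellery = 0.178 × 53.29% / 13.53% = 0.7011
β_P = Σ w_i β_i = 0.30×0.7831 + 0.40×1.2204 + 0.07×1.7247 + 0.23×0.7011 = 1.0051
E(R_P) = R_f + β_P × MRP = 3.7% + 1.0051 × 8.3% = 12.04%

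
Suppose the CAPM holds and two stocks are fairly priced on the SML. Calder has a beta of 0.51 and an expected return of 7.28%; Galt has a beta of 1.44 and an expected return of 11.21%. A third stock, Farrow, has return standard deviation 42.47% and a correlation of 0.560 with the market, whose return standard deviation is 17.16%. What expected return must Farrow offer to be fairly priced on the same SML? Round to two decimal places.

MRP = (11.21% − 7.28%) / (1.44 − 0.51) = 4.2258%
R_f = 7.28% − 0.51 × 4.2258% = 5.1248%
β_Farrow = ρ·σ_i/σ_m = 0.560 × 42.47 / 17.16 = 1.3860
E(R_Farrow) = R_f + β × MRP = 5.1248% + 1.3860 × 4.2258% = 10.98%

10.98%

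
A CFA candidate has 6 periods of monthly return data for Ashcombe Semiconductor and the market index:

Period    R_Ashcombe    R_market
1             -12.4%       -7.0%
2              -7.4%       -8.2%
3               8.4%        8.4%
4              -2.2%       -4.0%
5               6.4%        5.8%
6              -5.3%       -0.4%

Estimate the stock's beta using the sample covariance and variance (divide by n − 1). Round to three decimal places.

1.100

Mean R_i = (-12.4 − 7.4 + 8.4 − 2.2 + 6.4 − 5.3) / 6 = -2.0833%
Mean R_m = (-7.0 − 8.2 + 8.4 − 4.0 + 5.8 − 0.4) / 6 = -0.9000%
Σ(R_i − R̄_i)(R_m − R̄_m) = 254.8300  ⇒  Cov = 254.8300 / 5 = 50.9660
Σ(R_m − R̄_m)² = 231.7400  ⇒  Var(R_m) = 231.7400 / 5 = 46.3480
β = Cov / Var(R_m) = 50.9660 / 46.3480 = 1.0996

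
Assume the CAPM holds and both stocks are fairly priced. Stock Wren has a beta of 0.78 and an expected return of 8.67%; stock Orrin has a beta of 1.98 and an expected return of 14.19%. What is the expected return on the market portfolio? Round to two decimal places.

Both satisfy E(R) = R_f + β·MRP, so the slope of the SML is
MRP = (14.19% − 8.67%) / (1.98 − 0.78) = 5.52% / 1.20 = 4.6000%
R_f = E(R_Wren) − β_Wren·MRP = 8.67% − 0.78 × 4.6000% = 5.0820%
E(R_m) = R_f + MRP = 5.0820% + 4.6000% = 9.68%

9.68%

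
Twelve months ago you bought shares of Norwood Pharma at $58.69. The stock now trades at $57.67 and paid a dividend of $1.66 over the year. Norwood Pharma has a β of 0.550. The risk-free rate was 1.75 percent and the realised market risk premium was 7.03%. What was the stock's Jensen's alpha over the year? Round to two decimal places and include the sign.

-4.53%

Realised HPR = (P1 + D1 − P0) / P0 = (57.67 + 1.66 − 58.69) / 58.69 = 0.64 / 58.69 = 1.0905%
CAPM required = R_f + β·MRP = 1.75% + 0.550 × 7.03% = 5.61650%
α = realised − required = 1.0905% − 5.61650% = -4.53%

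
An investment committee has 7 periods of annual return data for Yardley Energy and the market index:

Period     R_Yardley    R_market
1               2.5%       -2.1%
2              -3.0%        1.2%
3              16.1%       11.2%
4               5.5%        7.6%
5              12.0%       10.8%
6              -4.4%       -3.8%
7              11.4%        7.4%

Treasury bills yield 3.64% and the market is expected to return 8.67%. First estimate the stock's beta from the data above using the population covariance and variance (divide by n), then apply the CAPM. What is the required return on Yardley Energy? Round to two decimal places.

9.41%

Mean R_i = (2.5 − 3.0 + 16.1 + 5.5 + 12.0 − 4.4 + 11.4) / 7 = 5.7286%
Mean R_m = (-2.1 + 1.2 + 11.2 + 7.6 + 10.8 − 3.8 + 7.4) / 7 = 4.6143%
Σ(R_i − R̄_i)(R_m − R̄_m) = 258.9171  ⇒  Cov = 258.9171 / 7 = 36.9882
Σ(R_m − R̄_m)² = 225.8486  ⇒  Var(R_m) = 225.8486 / 7 = 32.2641
β = Cov / Var(R_m) = 36.9882 / 32.2641 = 1.1464
MRP = 8.67% − 3.64% = 5.03%
E(R) = R_f + β × MRP = 3.64% + 1.1464 × 5.03% = 9.41%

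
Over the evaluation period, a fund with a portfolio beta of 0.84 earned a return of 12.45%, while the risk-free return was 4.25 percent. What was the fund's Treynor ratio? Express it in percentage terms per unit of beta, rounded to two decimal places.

9.76%

Treynor = (R_P − R_f) / β_P = (12.45% − 4.25%) / 0.8400 = 8.20% / 0.8400 = 9.76%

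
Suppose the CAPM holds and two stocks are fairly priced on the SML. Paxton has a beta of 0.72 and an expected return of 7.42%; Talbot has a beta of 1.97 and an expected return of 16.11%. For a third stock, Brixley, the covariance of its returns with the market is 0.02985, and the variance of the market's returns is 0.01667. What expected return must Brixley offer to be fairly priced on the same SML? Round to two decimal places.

14.86%

MRP = (16.11% − 7.42%) / (1.97 − 0.72) = 6.9520%
R_f = 7.42% − 0.72 × 6.9520% = 2.4146%
β_Brixley = Cov / Var(R_m) = 0.02985 / 0.01667 = 1.7906
E(R_Brixley) = R_f + β × MRP = 2.4146% + 1.7906 × 6.9520% = 14.86%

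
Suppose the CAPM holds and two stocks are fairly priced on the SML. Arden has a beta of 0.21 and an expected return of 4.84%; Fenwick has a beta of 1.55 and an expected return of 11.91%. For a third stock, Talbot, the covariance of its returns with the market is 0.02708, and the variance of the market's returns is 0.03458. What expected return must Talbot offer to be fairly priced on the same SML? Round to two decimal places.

MRP = (11.91% − 4.84%) / (1.55 − 0.21) = 5.2761%
R_f = 4.84% − 0.21 × 5.2761% = 3.7320%
β_Talbot = Cov / Var(R_m) = 0.02708 / 0.03458 = 0.7831
E(R_Talbot) = R_f + β × MRP = 3.7320% + 0.7831 × 5.2761% = 7.86%

7.86%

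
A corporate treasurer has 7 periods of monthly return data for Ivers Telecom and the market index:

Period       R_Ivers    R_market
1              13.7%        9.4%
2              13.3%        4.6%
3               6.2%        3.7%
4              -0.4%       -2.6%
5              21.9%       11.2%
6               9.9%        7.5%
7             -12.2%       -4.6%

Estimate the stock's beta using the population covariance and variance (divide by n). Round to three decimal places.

Mean R_i = (13.7 + 13.3 + 6.2 − 0.4 + 21.9 + 9.9 − 12.2) / 7 = 7.4857%
Mean R_m = (9.4 + 4.6 + 3.7 − 2.6 + 11.2 + 7.5 − 4.6) / 7 = 4.1714%
Σ(R_i − R̄_i)(R_m − R̄_m) = 371.0071  ⇒  Cov = 371.0071 / 7 = 53.0010
Σ(R_m − R̄_m)² = 211.0143  ⇒  Var(R_m) = 211.0143 / 7 = 30.1449
β = Cov / Var(R_m) = 53.0010 / 30.1449 = 1.7582

1.758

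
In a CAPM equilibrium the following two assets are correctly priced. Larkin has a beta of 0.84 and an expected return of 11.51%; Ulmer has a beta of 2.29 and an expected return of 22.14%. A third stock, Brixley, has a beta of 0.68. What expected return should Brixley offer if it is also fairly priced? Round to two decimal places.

10.34%

MRP (SML slope) = (22.14% − 11.51%) / (2.29 − 0.84) = 10.63% / 1.45 = 7.3310%
R_f (intercept) = 11.51% − 0.84 × 7.3310% = 5.3520%
E(R_Brixley) = R_f + β × MRP = 5.3520% + 0.68 × 7.3310% = 10.34%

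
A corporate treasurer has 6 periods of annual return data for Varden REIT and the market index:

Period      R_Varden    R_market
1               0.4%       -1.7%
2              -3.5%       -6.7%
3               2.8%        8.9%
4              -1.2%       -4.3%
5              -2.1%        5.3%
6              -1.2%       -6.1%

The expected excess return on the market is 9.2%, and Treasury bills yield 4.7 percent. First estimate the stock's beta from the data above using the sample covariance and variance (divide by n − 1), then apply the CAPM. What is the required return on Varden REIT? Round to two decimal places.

6.71%

Mean R_i = (0.4 − 3.5 + 2.8 − 1.2 − 2.1 − 1.2) / 6 = -0.8000%
Mean R_m = (-1.7 − 6.7 + 8.9 − 4.3 + 5.3 − 6.1) / 6 = -0.7667%
Σ(R_i − R̄_i)(R_m − R̄_m) = 45.3600  ⇒  Cov = 45.3600 / 5 = 9.0720
Σ(R_m − R̄_m)² = 207.2533  ⇒  Var(R_m) = 207.2533 / 5 = 41.4507
β = Cov / Var(R_m) = 9.0720 / 41.4507 = 0.2189
E(R) = R_f + β × MRP = 4.7% + 0.2189 × 9.2% = 6.71%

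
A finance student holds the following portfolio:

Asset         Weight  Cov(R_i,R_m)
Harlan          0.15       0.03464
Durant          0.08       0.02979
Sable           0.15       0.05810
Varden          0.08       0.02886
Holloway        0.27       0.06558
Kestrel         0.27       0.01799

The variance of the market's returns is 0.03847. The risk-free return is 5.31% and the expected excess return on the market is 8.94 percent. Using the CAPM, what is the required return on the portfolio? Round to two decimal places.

β_Harlan = 0.03464 / 0.03847 = 0.9004
β_Durant = 0.02979 / 0.03847 = 0.7744
β_Sable = 0.05810 / 0.03847 = 1.5103
β_Varden = 0.02886 / 0.03847 = 0.7502
β_Holloway = 0.06558 / 0.03847 = 1.7047
β_Kestrel = 0.01799 / 0.03847 = 0.4676
β_P = Σ w_i β_i = 0.15×0.9004 + 0.08×0.7744 + 0.15×1.5103 + 0.08×0.7502 + 0.27×1.7047 + 0.27×0.4676 = 1.0701
E(R_P) = R_f + β_P × MRP = 5.31% + 1.0701 × 8.94% = 14.88%

14.88%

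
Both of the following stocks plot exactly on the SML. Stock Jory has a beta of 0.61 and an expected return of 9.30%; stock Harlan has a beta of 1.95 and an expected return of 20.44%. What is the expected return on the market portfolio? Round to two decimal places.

Both satisfy E(R) = R_f + β·MRP, so the slope of the SML is
MRP = (20.44% − 9.30%) / (1.95 − 0.61) = 11.14% / 1.34 = 8.3134%
R_f = E(R_Jory) − β_Jory·MRP = 9.30% − 0.61 × 8.3134% = 4.2288%
E(R_m) = R_f + MRP = 4.2288% + 8.3134% = 12.54%

12.54%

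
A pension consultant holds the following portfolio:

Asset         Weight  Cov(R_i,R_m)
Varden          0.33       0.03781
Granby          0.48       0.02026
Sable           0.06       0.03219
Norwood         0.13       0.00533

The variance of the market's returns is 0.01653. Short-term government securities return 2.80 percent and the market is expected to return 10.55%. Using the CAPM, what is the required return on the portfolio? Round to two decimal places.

14.44%

β_Varden = 0.03781 / 0.01653 = 2.2874
β_Granby = 0.02026 / 0.01653 = 1.2257
β_Sable = 0.03219 / 0.01653 = 1.9474
β_Norwood = 0.00533 / 0.01653 = 0.3224
β_P = Σ w_i β_i = 0.33×2.2874 + 0.48×1.2257 + 0.06×1.9474 + 0.13×0.3224 = 1.5019
MRP = 10.55% − 2.80% = 7.75%
E(R_P) = R_f + β_P × MRP = 2.80% + 1.5019 × 7.75% = 14.44%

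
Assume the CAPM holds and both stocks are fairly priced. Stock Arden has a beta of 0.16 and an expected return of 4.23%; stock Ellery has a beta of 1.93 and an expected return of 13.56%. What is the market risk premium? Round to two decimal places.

Both satisfy E(R) = R_f + β·MRP, so the slope of the SML is
MRP = (13.56% − 4.23%) / (1.93 − 0.16) = 9.33% / 1.77 = 5.2712%

5.27%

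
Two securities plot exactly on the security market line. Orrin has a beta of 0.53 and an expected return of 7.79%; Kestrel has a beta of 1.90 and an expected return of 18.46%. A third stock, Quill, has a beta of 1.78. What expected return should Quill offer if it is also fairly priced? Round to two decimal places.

17.53%

MRP (SML slope) = (18.46% − 7.79%) / (1.90 − 0.53) = 10.67% / 1.37 = 7.7883%
R_f (intercept) = 7.79% − 0.53 × 7.7883% = 3.6622%
E(R_Quill) = R_f + β × MRP = 3.6622% + 1.78 × 7.7883% = 17.53%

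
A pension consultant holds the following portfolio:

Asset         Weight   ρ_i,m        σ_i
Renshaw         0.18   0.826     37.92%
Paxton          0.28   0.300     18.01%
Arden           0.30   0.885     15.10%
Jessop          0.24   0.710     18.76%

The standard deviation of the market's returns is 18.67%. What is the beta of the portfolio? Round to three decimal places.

β_Renshaw = 0.826 × 37.92% / 18.67% = 1.6777
β_Paxton = 0.300 × 18.01% / 18.67% = 0.2894
β_Arden = 0.885 × 15.10% / 18.67% = 0.7158
β_Jessop = 0.710 × 18.76% / 18.67% = 0.7134
β_P = Σ w_i β_i = 0.18×1.6777 + 0.28×0.2894 + 0.30×0.7158 + 0.24×0.7134 = 0.7690

0.769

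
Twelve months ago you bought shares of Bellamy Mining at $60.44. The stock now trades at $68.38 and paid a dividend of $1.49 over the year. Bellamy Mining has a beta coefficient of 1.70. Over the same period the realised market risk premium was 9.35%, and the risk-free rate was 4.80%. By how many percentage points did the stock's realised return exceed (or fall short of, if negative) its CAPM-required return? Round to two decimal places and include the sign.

Realised HPR = (P1 + D1 − P0) / P0 = (68.38 + 1.49 − 60.44) / 60.44 = 9.43 / 60.44 = 15.6023%
CAPM required = R_f + β·MRP = 4.80% + 1.70 × 9.35% = 20.6950%
α = realised − required = 15.6023% − 20.6950% = -5.09%

-5.09%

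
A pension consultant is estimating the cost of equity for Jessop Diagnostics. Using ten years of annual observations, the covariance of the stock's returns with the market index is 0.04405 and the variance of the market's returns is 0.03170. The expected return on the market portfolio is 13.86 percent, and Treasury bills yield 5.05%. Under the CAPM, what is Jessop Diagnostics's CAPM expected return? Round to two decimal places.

17.29%

β = Cov(R_i, R_m) / Var(R_m) = 0.04405 / 0.03170 = 1.3896
MRP = 13.86% − 5.05% = 8.81%
E(R) = R_f + β × MRP = 5.05% + 1.3896 × 8.81% = 17.29%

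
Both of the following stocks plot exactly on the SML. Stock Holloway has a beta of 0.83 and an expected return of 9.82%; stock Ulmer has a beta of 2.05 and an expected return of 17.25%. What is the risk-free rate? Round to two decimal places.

4.77%

Both satisfy E(R) = R_f + β·MRP, so the slope of the SML is
MRP = (17.25% − 9.82%) / (2.05 − 0.83) = 7.43% / 1.22 = 6.0902%
R_f = E(R_Holloway) − β_Holloway·MRP = 9.82% − 0.83 × 6.0902% = 4.7651%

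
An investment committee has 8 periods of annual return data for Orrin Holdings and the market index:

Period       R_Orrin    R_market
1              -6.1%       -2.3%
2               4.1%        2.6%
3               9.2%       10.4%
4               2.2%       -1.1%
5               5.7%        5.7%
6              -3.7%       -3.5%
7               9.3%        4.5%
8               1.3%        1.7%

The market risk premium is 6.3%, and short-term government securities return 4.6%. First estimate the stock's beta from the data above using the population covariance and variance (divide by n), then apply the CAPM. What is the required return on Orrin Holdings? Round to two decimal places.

11.29%

Mean R_i = (-6.1 + 4.1 + 9.2 + 2.2 + 5.7 − 3.7 + 9.3 + 1.3) / 8 = 2.7500%
Mean R_m = (-2.3 + 2.6 + 10.4 − 1.1 + 5.7 − 3.5 + 4.5 + 1.7) / 8 = 2.2500%
Σ(R_i − R̄_i)(R_m − R̄_m) = 157.9500  ⇒  Cov = 157.9500 / 8 = 19.7438
Σ(R_m − R̄_m)² = 148.8000  ⇒  Var(R_m) = 148.8000 / 8 = 18.6000
β = Cov / Var(R_m) = 19.7438 / 18.6000 = 1.0615
E(R) = R_f + β × MRP = 4.6% + 1.0615 × 6.3% = 11.29%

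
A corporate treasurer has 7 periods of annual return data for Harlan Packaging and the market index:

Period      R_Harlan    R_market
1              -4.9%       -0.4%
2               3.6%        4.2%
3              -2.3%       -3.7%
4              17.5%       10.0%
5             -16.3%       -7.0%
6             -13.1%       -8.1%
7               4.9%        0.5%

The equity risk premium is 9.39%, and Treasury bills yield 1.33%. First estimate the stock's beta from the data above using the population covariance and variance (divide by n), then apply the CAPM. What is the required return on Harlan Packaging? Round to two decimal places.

17.39%

Mean R_i = (-4.9 + 3.6 − 2.3 + 17.5 − 16.3 − 13.1 + 4.9) / 7 = -1.5143%
Mean R_m = (-0.4 + 4.2 − 3.7 + 10.0 − 7.0 − 8.1 + 0.5) / 7 = -0.6429%
Σ(R_i − R̄_i)(R_m − R̄_m) = 416.4357  ⇒  Cov = 416.4357 / 7 = 59.4908
Σ(R_m − R̄_m)² = 243.4571  ⇒  Var(R_m) = 243.4571 / 7 = 34.7796
β = Cov / Var(R_m) = 59.4908 / 34.7796 = 1.7105
E(R) = R_f + β × MRP = 1.33% + 1.7105 × 9.39% = 17.39%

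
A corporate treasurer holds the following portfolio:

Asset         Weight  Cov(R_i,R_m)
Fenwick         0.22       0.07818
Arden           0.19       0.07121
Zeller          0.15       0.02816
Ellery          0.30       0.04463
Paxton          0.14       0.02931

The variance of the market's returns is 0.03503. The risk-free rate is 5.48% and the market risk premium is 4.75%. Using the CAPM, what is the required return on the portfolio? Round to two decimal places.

12.59%

β_Fenwick = 0.07818 / 0.03503 = 2.2318
β_Arden = 0.07121 / 0.03503 = 2.0328
β_Zeller = 0.02816 / 0.03503 = 0.8039
β_Ellery = 0.04463 / 0.03503 = 1.2741
β_Paxton = 0.02931 / 0.03503 = 0.8367
β_P = Σ w_i β_i = 0.22×2.2318 + 0.19×2.0328 + 0.15×0.8039 + 0.30×1.2741 + 0.14×0.8367 = 1.4972
E(R_P) = R_f + β_P × MRP = 5.48% + 1.4972 × 4.75% = 12.59%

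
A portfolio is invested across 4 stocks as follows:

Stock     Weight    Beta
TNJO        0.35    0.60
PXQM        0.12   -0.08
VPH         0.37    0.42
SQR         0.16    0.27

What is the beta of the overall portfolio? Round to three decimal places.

β_P = Σ w_i β_i = 0.35×0.60 + 0.12×-0.08 + 0.37×0.42 + 0.16×0.27 = 0.3990

0.399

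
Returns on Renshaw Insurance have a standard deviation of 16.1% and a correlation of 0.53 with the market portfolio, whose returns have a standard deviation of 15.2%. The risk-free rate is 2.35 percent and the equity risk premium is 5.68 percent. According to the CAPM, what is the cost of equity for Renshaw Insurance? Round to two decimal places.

β = ρ × σ_i / σ_m = 0.53 × 16.1% / 15.2% = 0.5614
E(R) = 2.35% + 0.5614 × 5.68% = 5.54%

5.54%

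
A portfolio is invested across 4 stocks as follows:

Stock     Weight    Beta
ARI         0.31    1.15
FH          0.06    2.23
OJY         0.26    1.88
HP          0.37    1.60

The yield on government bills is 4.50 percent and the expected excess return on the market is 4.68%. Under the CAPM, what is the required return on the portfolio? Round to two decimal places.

β_P = Σ w_i β_i = 0.31×1.15 + 0.06×2.23 + 0.26×1.88 + 0.37×1.60 = 1.5711
E(R_P) = R_f + β_P × MRP = 4.50% + 1.5711 × 4.68% = 11.85%

11.85%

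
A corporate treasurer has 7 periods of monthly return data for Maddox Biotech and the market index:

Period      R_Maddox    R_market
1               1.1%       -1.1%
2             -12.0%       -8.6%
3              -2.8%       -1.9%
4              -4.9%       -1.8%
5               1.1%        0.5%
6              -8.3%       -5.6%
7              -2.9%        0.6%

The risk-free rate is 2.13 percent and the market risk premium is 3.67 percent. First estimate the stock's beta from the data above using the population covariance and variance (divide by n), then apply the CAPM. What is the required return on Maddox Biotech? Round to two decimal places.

Mean R_i = (1.1 − 12.0 − 2.8 − 4.9 + 1.1 − 8.3 − 2.9) / 7 = -4.1000%
Mean R_m = (-1.1 − 8.6 − 1.9 − 1.8 + 0.5 − 5.6 + 0.6) / 7 = -2.5571%
Σ(R_i − R̄_i)(R_m − R̄_m) = 88.0300  ⇒  Cov = 88.0300 / 7 = 12.5757
Σ(R_m − R̄_m)² = 68.2171  ⇒  Var(R_m) = 68.2171 / 7 = 9.7453
β = Cov / Var(R_m) = 12.5757 / 9.7453 = 1.2904
E(R) = R_f + β × MRP = 2.13% + 1.2904 × 3.67% = 6.87%

6.87%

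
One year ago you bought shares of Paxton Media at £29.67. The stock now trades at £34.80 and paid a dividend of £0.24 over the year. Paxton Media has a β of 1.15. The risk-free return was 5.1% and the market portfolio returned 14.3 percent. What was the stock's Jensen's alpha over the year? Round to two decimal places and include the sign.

Realised HPR = (P1 + D1 − P0) / P0 = (34.80 + 0.24 − 29.67) / 29.67 = 5.37 / 29.67 = 18.0991%
MRP = 14.3% − 5.1% = 9.20%
CAPM required = R_f + β·MRP = 5.1% + 1.15 × 9.2% = 15.6800%
α = realised − required = 18.0991% − 15.6800% = +2.42%

+2.42%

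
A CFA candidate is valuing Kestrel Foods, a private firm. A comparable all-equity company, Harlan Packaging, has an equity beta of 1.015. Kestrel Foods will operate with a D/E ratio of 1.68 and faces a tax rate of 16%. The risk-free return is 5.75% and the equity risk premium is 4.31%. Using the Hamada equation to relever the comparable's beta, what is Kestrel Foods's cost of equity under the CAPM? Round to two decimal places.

16.30%

β_L = β_U × [1 + (1 − t)(D/E)] = 1.015 × [1 + (1 − 0.16) × 1.68]
    = 1.015 × [1 + 0.84 × 1.68] = 1.015 × 2.4112 = 2.4474
E(R) = R_f + β_L × MRP = 5.75% + 2.4474 × 4.31% = 16.30%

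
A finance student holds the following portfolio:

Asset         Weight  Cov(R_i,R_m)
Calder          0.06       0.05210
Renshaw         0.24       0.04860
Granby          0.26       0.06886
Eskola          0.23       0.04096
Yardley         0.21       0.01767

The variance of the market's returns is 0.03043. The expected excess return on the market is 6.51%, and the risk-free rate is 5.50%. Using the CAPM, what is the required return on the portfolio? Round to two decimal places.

15.30%

β_Calder = 0.05210 / 0.03043 = 1.7121
β_Renshaw = 0.04860 / 0.03043 = 1.5971
β_Granby = 0.06886 / 0.03043 = 2.2629
β_Eskola = 0.04096 / 0.03043 = 1.3460
β_Yardley = 0.01767 / 0.03043 = 0.5807
β_P = Σ w_i β_i = 0.06×1.7121 + 0.24×1.5971 + 0.26×2.2629 + 0.23×1.3460 + 0.21×0.5807 = 1.5059
E(R_P) = R_f + β_P × MRP = 5.50% + 1.5059 × 6.51% = 15.30%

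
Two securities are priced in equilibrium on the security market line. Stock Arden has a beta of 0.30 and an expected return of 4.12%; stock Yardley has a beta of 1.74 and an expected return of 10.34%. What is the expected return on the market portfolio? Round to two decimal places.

Both satisfy E(R) = R_f + β·MRP, so the slope of the SML is
MRP = (10.34% − 4.12%) / (1.74 − 0.30) = 6.22% / 1.44 = 4.3194%
R_f = E(R_Arden) − β_Arden·MRP = 4.12% − 0.30 × 4.3194% = 2.8242%
E(R_m) = R_f + MRP = 2.8242% + 4.3194% = 7.14%

7.14%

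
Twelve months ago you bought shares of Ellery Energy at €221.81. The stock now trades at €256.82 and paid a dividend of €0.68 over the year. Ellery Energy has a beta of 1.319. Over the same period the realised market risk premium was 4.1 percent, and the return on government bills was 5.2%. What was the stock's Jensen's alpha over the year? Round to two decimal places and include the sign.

Realised HPR = (P1 + D1 − P0) / P0 = (256.82 + 0.68 − 221.81) / 221.81 = 35.69 / 221.81 = 16.0903%
CAPM required = R_f + β·MRP = 5.2% + 1.319 × 4.1% = 10.6079%
α = realised − required = 16.0903% − 10.6079% = +5.48%

+5.48%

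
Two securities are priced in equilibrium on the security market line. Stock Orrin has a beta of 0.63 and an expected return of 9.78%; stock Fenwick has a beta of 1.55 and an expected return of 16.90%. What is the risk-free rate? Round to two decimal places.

4.90%

Both satisfy E(R) = R_f + β·MRP, so the slope of the SML is
MRP = (16.90% − 9.78%) / (1.55 − 0.63) = 7.12% / 0.92 = 7.7391%
R_f = E(R_Orrin) − β_Orrin·MRP = 9.78% − 0.63 × 7.7391% = 4.9044%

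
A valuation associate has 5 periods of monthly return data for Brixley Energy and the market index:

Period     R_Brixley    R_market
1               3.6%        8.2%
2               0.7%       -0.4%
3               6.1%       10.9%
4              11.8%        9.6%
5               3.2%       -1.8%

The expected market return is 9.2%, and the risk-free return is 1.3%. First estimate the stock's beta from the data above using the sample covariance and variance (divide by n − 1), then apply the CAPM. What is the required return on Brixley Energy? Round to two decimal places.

Mean R_i = (3.6 + 0.7 + 6.1 + 11.8 + 3.2) / 5 = 5.0800%
Mean R_m = (8.2 − 0.4 + 10.9 + 9.6 − 1.8) / 5 = 5.3000%
Σ(R_i − R̄_i)(R_m − R̄_m) = 68.6300  ⇒  Cov = 68.6300 / 4 = 17.1575
Σ(R_m − R̄_m)² = 141.1600  ⇒  Var(R_m) = 141.1600 / 4 = 35.2900
β = Cov / Var(R_m) = 17.1575 / 35.2900 = 0.4862
MRP = 9.2% − 1.3% = 7.90%
E(R) = R_f + β × MRP = 1.3% + 0.4862 × 7.9% = 5.14%

5.14%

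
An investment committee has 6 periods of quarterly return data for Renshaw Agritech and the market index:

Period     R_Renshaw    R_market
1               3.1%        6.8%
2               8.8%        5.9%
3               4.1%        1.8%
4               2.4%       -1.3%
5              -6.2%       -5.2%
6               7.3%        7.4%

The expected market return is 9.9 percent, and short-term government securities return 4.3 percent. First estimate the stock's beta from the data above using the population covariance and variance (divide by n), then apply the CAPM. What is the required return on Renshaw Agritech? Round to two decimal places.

Mean R_i = (3.1 + 8.8 + 4.1 + 2.4 − 6.2 + 7.3) / 6 = 3.2500%
Mean R_m = (6.8 + 5.9 + 1.8 − 1.3 − 5.2 + 7.4) / 6 = 2.5667%
Σ(R_i − R̄_i)(R_m − R̄_m) = 113.4700  ⇒  Cov = 113.4700 / 6 = 18.9117
Σ(R_m − R̄_m)² = 128.2533  ⇒  Var(R_m) = 128.2533 / 6 = 21.3756
β = Cov / Var(R_m) = 18.9117 / 21.3756 = 0.8847
MRP = 9.9% − 4.3% = 5.60%
E(R) = R_f + β × MRP = 4.3% + 0.8847 × 5.6% = 9.25%

9.25%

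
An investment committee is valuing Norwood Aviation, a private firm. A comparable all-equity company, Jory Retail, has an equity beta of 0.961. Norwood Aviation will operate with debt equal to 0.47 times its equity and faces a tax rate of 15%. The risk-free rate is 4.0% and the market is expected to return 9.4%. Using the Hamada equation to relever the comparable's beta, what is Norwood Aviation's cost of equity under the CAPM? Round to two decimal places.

β_L = β_U × [1 + (1 − t)(D/E)] = 0.961 × [1 + (1 − 0.15) × 0.47]
    = 0.961 × [1 + 0.85 × 0.47] = 0.961 × 1.3995 = 1.3449
MRP = 9.4% − 4.0% = 5.40%
E(R) = R_f + β_L × MRP = 4.0% + 1.3449 × 5.4% = 11.26%

11.26%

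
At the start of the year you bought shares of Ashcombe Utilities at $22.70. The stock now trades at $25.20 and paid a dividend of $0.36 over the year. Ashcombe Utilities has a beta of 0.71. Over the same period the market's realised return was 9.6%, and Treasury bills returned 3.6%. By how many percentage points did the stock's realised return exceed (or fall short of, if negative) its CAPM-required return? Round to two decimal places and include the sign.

Realised HPR = (P1 + D1 − P0) / P0 = (25.20 + 0.36 − 22.70) / 22.70 = 2.86 / 22.70 = 12.5991%
MRP = 9.6% − 3.6% = 6.00%
CAPM required = R_f + β·MRP = 3.6% + 0.71 × 6.0% = 7.8600%
α = realised − required = 12.5991% − 7.8600% = +4.74%

+4.74%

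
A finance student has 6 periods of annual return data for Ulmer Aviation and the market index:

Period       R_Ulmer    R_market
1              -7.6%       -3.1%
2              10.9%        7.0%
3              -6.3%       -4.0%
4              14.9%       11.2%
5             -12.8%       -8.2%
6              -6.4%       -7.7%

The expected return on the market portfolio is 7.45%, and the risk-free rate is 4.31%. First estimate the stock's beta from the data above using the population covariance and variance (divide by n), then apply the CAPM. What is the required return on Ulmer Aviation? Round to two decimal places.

Mean R_i = (-7.6 + 10.9 − 6.3 + 14.9 − 12.8 − 6.4) / 6 = -1.2167%
Mean R_m = (-3.1 + 7.0 − 4.0 + 11.2 − 8.2 − 7.7) / 6 = -0.8000%
Σ(R_i − R̄_i)(R_m − R̄_m) = 440.3400  ⇒  Cov = 440.3400 / 6 = 73.3900
Σ(R_m − R̄_m)² = 322.7400  ⇒  Var(R_m) = 322.7400 / 6 = 53.7900
β = Cov / Var(R_m) = 73.3900 / 53.7900 = 1.3644
MRP = 7.45% − 4.31% = 3.14%
E(R) = R_f + β × MRP = 4.31% + 1.3644 × 3.14% = 8.59%

8.59%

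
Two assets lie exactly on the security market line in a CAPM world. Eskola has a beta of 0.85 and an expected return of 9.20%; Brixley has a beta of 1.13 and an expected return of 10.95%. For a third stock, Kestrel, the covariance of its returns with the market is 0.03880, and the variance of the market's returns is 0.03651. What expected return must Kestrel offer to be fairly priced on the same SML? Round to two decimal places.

MRP = (10.95% − 9.20%) / (1.13 − 0.85) = 6.2500%
R_f = 9.20% − 0.85 × 6.2500% = 3.8875%
β_Kestrel = Cov / Var(R_m) = 0.03880 / 0.03651 = 1.0627
E(R_Kestrel) = R_f + β × MRP = 3.8875% + 1.0627 × 6.2500% = 10.53%

10.53%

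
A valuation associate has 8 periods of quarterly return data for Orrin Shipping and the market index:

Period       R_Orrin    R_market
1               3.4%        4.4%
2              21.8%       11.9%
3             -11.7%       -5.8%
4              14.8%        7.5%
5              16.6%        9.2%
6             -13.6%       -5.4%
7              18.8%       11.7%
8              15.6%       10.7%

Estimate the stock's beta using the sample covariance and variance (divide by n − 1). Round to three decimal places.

Mean R_i = (3.4 + 21.8 − 11.7 + 14.8 + 16.6 − 13.6 + 18.8 + 15.6) / 8 = 8.2125%
Mean R_m = (4.4 + 11.9 − 5.8 + 7.5 + 9.2 − 5.4 + 11.7 + 10.7) / 8 = 5.5250%
Σ(R_i − R̄_i)(R_m − R̄_m) = 703.2875  ⇒  Cov = 703.2875 / 7 = 100.4696
Σ(R_m − R̄_m)² = 371.8350  ⇒  Var(R_m) = 371.8350 / 7 = 53.1193
β = Cov / Var(R_m) = 100.4696 / 53.1193 = 1.8914

1.891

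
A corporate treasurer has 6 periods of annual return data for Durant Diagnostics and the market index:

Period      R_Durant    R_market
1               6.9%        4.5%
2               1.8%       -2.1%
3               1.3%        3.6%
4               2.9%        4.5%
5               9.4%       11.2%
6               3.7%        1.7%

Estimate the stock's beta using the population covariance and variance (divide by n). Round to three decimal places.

Mean R_i = (6.9 + 1.8 + 1.3 + 2.9 + 9.4 + 3.7) / 6 = 4.3333%
Mean R_m = (4.5 − 2.1 + 3.6 + 4.5 + 11.2 + 1.7) / 6 = 3.9000%
Σ(R_i − R̄_i)(R_m − R̄_m) = 55.1700  ⇒  Cov = 55.1700 / 6 = 9.1950
Σ(R_m − R̄_m)² = 94.9400  ⇒  Var(R_m) = 94.9400 / 6 = 15.8233
β = Cov / Var(R_m) = 9.1950 / 15.8233 = 0.5811

0.581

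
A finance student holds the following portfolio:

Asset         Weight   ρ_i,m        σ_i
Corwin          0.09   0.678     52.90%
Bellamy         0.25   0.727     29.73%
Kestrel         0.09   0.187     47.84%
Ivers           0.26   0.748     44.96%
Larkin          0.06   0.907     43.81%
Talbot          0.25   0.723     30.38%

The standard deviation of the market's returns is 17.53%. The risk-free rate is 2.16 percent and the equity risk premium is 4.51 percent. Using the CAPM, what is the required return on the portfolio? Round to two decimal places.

8.86%

β_Corwin = 0.678 × 52.90% / 17.53% = 2.0460
β_Bellamy = 0.727 × 29.73% / 17.53% = 1.2330
β_Kestrel = 0.187 × 47.84% / 17.53% = 0.5103
β_Ivers = 0.748 × 44.96% / 17.53% = 1.9184
β_Larkin = 0.907 × 43.81% / 17.53% = 2.2667
β_Talbot = 0.723 × 30.38% / 17.53% = 1.2530
β_P = Σ w_i β_i = 0.09×2.0460 + 0.25×1.2330 + 0.09×0.5103 + 0.26×1.9184 + 0.06×2.2667 + 0.25×1.2530 = 1.4864
E(R_P) = R_f + β_P × MRP = 2.16% + 1.4864 × 4.51% = 8.86%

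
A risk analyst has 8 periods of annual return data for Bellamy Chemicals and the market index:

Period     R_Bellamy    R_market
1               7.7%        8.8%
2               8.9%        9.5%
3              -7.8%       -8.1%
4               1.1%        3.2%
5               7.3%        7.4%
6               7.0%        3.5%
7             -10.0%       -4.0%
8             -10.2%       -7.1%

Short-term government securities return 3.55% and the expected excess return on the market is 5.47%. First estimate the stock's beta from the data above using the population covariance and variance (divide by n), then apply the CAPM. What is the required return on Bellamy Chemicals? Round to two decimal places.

9.76%

Mean R_i = (7.7 + 8.9 − 7.8 + 1.1 + 7.3 + 7.0 − 10.0 − 10.2) / 8 = 0.5000%
Mean R_m = (8.8 + 9.5 − 8.1 + 3.2 + 7.4 + 3.5 − 4.0 − 7.1) / 8 = 1.6500%
Σ(R_i − R̄_i)(R_m − R̄_m) = 403.3500  ⇒  Cov = 403.3500 / 8 = 50.4188
Σ(R_m − R̄_m)² = 355.1800  ⇒  Var(R_m) = 355.1800 / 8 = 44.3975
β = Cov / Var(R_m) = 50.4188 / 44.3975 = 1.1356
E(R) = R_f + β × MRP = 3.55% + 1.1356 × 5.47% = 9.76%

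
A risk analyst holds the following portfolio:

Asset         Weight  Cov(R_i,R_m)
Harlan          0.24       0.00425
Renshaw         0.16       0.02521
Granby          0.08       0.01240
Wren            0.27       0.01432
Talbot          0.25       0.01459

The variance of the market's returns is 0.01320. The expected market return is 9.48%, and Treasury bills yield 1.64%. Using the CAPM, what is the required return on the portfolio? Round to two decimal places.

9.69%

β_Harlan = 0.00425 / 0.01320 = 0.3220
β_Renshaw = 0.02521 / 0.01320 = 1.9098
β_Granby = 0.01240 / 0.01320 = 0.9394
β_Wren = 0.01432 / 0.01320 = 1.0848
β_Talbot = 0.01459 / 0.01320 = 1.1053
β_P = Σ w_i β_i = 0.24×0.3220 + 0.16×1.9098 + 0.08×0.9394 + 0.27×1.0848 + 0.25×1.1053 = 1.0272
MRP = 9.48% − 1.64% = 7.84%
E(R_P) = R_f + β_P × MRP = 1.64% + 1.0272 × 7.84% = 9.69%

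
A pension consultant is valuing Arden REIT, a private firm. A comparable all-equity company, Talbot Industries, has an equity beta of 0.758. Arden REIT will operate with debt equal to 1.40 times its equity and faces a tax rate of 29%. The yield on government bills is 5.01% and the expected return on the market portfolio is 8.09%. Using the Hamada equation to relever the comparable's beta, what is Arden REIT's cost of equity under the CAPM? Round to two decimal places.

9.67%

β_L = β_U × [1 + (1 − t)(D/E)] = 0.758 × [1 + (1 − 0.29) × 1.40]
    = 0.758 × [1 + 0.71 × 1.40] = 0.758 × 1.9940 = 1.5115
MRP = 8.09% − 5.01% = 3.08%
E(R) = R_f + β_L × MRP = 5.01% + 1.5115 × 3.08% = 9.67%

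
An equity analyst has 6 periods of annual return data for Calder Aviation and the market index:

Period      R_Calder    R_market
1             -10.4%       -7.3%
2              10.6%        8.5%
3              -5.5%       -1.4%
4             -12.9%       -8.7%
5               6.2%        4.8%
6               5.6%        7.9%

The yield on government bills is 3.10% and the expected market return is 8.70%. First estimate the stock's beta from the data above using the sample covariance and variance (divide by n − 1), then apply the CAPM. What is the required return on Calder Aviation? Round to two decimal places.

10.22%

Mean R_i = (-10.4 + 10.6 − 5.5 − 12.9 + 6.2 + 5.6) / 6 = -1.0667%
Mean R_m = (-7.3 + 8.5 − 1.4 − 8.7 + 4.8 + 7.9) / 6 = 0.6333%
Σ(R_i − R̄_i)(R_m − R̄_m) = 364.0033  ⇒  Cov = 364.0033 / 5 = 72.8007
Σ(R_m − R̄_m)² = 286.2333  ⇒  Var(R_m) = 286.2333 / 5 = 57.2467
β = Cov / Var(R_m) = 72.8007 / 57.2467 = 1.2717
MRP = 8.70% − 3.10% = 5.60%
E(R) = R_f + β × MRP = 3.10% + 1.2717 × 5.60% = 10.22%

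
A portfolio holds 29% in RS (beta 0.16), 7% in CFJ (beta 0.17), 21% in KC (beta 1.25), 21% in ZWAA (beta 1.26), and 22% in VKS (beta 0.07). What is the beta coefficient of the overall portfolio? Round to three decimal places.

0.601

β_P = Σ w_i β_i = 0.29×0.16 + 0.07×0.17 + 0.21×1.25 + 0.21×1.26 + 0.22×0.07 = 0.6008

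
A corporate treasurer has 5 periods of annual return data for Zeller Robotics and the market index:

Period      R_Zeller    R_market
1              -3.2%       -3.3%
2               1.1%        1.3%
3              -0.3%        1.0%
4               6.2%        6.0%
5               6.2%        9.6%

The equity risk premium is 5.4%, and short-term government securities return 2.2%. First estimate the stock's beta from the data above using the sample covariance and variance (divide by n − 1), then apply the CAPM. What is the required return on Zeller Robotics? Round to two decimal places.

Mean R_i = (-3.2 + 1.1 − 0.3 + 6.2 + 6.2) / 5 = 2.0000%
Mean R_m = (-3.3 + 1.3 + 1.0 + 6.0 + 9.6) / 5 = 2.9200%
Σ(R_i − R̄_i)(R_m − R̄_m) = 79.2100  ⇒  Cov = 79.2100 / 4 = 19.8025
Σ(R_m − R̄_m)² = 99.1080  ⇒  Var(R_m) = 99.1080 / 4 = 24.7770
β = Cov / Var(R_m) = 19.8025 / 24.7770 = 0.7992
E(R) = R_f + β × MRP = 2.2% + 0.7992 × 5.4% = 6.52%

6.52%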